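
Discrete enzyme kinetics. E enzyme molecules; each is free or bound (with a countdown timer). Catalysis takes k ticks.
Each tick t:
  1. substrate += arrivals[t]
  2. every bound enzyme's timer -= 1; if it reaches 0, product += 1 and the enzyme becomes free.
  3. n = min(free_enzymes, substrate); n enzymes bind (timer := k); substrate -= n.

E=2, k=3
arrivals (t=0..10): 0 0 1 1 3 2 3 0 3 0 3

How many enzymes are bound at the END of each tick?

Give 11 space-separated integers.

Answer: 0 0 1 2 2 2 2 2 2 2 2

Derivation:
t=0: arr=0 -> substrate=0 bound=0 product=0
t=1: arr=0 -> substrate=0 bound=0 product=0
t=2: arr=1 -> substrate=0 bound=1 product=0
t=3: arr=1 -> substrate=0 bound=2 product=0
t=4: arr=3 -> substrate=3 bound=2 product=0
t=5: arr=2 -> substrate=4 bound=2 product=1
t=6: arr=3 -> substrate=6 bound=2 product=2
t=7: arr=0 -> substrate=6 bound=2 product=2
t=8: arr=3 -> substrate=8 bound=2 product=3
t=9: arr=0 -> substrate=7 bound=2 product=4
t=10: arr=3 -> substrate=10 bound=2 product=4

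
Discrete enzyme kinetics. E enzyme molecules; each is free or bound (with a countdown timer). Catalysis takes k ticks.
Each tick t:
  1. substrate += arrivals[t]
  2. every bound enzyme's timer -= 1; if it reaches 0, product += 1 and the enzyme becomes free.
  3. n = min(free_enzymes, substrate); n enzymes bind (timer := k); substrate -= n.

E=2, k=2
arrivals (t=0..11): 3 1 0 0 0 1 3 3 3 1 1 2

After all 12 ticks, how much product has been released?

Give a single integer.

t=0: arr=3 -> substrate=1 bound=2 product=0
t=1: arr=1 -> substrate=2 bound=2 product=0
t=2: arr=0 -> substrate=0 bound=2 product=2
t=3: arr=0 -> substrate=0 bound=2 product=2
t=4: arr=0 -> substrate=0 bound=0 product=4
t=5: arr=1 -> substrate=0 bound=1 product=4
t=6: arr=3 -> substrate=2 bound=2 product=4
t=7: arr=3 -> substrate=4 bound=2 product=5
t=8: arr=3 -> substrate=6 bound=2 product=6
t=9: arr=1 -> substrate=6 bound=2 product=7
t=10: arr=1 -> substrate=6 bound=2 product=8
t=11: arr=2 -> substrate=7 bound=2 product=9

Answer: 9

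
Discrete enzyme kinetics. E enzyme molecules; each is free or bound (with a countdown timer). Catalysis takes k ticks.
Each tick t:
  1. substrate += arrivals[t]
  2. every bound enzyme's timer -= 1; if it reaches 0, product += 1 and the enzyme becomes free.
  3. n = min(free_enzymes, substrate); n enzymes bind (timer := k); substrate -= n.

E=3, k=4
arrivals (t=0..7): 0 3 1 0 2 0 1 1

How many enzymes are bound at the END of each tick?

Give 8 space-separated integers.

Answer: 0 3 3 3 3 3 3 3

Derivation:
t=0: arr=0 -> substrate=0 bound=0 product=0
t=1: arr=3 -> substrate=0 bound=3 product=0
t=2: arr=1 -> substrate=1 bound=3 product=0
t=3: arr=0 -> substrate=1 bound=3 product=0
t=4: arr=2 -> substrate=3 bound=3 product=0
t=5: arr=0 -> substrate=0 bound=3 product=3
t=6: arr=1 -> substrate=1 bound=3 product=3
t=7: arr=1 -> substrate=2 bound=3 product=3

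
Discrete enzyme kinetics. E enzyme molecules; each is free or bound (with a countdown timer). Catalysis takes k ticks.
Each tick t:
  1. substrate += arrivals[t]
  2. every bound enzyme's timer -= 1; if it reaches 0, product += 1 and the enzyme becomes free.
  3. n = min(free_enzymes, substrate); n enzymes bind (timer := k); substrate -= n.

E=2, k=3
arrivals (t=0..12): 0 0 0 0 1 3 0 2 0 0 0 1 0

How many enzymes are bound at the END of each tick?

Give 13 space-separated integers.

Answer: 0 0 0 0 1 2 2 2 2 2 2 2 2

Derivation:
t=0: arr=0 -> substrate=0 bound=0 product=0
t=1: arr=0 -> substrate=0 bound=0 product=0
t=2: arr=0 -> substrate=0 bound=0 product=0
t=3: arr=0 -> substrate=0 bound=0 product=0
t=4: arr=1 -> substrate=0 bound=1 product=0
t=5: arr=3 -> substrate=2 bound=2 product=0
t=6: arr=0 -> substrate=2 bound=2 product=0
t=7: arr=2 -> substrate=3 bound=2 product=1
t=8: arr=0 -> substrate=2 bound=2 product=2
t=9: arr=0 -> substrate=2 bound=2 product=2
t=10: arr=0 -> substrate=1 bound=2 product=3
t=11: arr=1 -> substrate=1 bound=2 product=4
t=12: arr=0 -> substrate=1 bound=2 product=4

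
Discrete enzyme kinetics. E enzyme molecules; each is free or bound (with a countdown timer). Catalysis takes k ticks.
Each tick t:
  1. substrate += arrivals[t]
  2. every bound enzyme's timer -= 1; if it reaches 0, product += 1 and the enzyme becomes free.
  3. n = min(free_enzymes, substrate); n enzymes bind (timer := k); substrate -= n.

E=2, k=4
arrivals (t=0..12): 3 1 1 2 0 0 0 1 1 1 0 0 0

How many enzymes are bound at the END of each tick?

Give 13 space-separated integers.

t=0: arr=3 -> substrate=1 bound=2 product=0
t=1: arr=1 -> substrate=2 bound=2 product=0
t=2: arr=1 -> substrate=3 bound=2 product=0
t=3: arr=2 -> substrate=5 bound=2 product=0
t=4: arr=0 -> substrate=3 bound=2 product=2
t=5: arr=0 -> substrate=3 bound=2 product=2
t=6: arr=0 -> substrate=3 bound=2 product=2
t=7: arr=1 -> substrate=4 bound=2 product=2
t=8: arr=1 -> substrate=3 bound=2 product=4
t=9: arr=1 -> substrate=4 bound=2 product=4
t=10: arr=0 -> substrate=4 bound=2 product=4
t=11: arr=0 -> substrate=4 bound=2 product=4
t=12: arr=0 -> substrate=2 bound=2 product=6

Answer: 2 2 2 2 2 2 2 2 2 2 2 2 2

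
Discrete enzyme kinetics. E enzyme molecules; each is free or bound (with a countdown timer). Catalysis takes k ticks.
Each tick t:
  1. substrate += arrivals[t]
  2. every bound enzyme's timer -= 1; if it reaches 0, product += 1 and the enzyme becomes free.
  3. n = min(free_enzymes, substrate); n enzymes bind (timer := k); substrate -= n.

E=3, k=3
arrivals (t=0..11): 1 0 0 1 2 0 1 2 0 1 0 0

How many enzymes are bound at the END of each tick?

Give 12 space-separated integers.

t=0: arr=1 -> substrate=0 bound=1 product=0
t=1: arr=0 -> substrate=0 bound=1 product=0
t=2: arr=0 -> substrate=0 bound=1 product=0
t=3: arr=1 -> substrate=0 bound=1 product=1
t=4: arr=2 -> substrate=0 bound=3 product=1
t=5: arr=0 -> substrate=0 bound=3 product=1
t=6: arr=1 -> substrate=0 bound=3 product=2
t=7: arr=2 -> substrate=0 bound=3 product=4
t=8: arr=0 -> substrate=0 bound=3 product=4
t=9: arr=1 -> substrate=0 bound=3 product=5
t=10: arr=0 -> substrate=0 bound=1 product=7
t=11: arr=0 -> substrate=0 bound=1 product=7

Answer: 1 1 1 1 3 3 3 3 3 3 1 1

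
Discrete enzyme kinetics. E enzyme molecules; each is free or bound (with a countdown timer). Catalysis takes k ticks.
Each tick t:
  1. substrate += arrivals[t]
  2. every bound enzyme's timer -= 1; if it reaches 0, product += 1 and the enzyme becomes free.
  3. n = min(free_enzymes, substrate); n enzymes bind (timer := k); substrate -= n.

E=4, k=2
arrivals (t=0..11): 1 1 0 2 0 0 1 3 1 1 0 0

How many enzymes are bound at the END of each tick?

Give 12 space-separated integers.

Answer: 1 2 1 2 2 0 1 4 4 2 1 0

Derivation:
t=0: arr=1 -> substrate=0 bound=1 product=0
t=1: arr=1 -> substrate=0 bound=2 product=0
t=2: arr=0 -> substrate=0 bound=1 product=1
t=3: arr=2 -> substrate=0 bound=2 product=2
t=4: arr=0 -> substrate=0 bound=2 product=2
t=5: arr=0 -> substrate=0 bound=0 product=4
t=6: arr=1 -> substrate=0 bound=1 product=4
t=7: arr=3 -> substrate=0 bound=4 product=4
t=8: arr=1 -> substrate=0 bound=4 product=5
t=9: arr=1 -> substrate=0 bound=2 product=8
t=10: arr=0 -> substrate=0 bound=1 product=9
t=11: arr=0 -> substrate=0 bound=0 product=10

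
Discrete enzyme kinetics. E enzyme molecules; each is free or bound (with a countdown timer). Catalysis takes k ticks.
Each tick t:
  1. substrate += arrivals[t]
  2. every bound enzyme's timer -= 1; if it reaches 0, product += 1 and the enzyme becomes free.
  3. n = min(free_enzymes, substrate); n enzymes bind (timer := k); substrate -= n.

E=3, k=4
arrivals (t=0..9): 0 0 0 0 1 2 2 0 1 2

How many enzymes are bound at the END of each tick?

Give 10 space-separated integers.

t=0: arr=0 -> substrate=0 bound=0 product=0
t=1: arr=0 -> substrate=0 bound=0 product=0
t=2: arr=0 -> substrate=0 bound=0 product=0
t=3: arr=0 -> substrate=0 bound=0 product=0
t=4: arr=1 -> substrate=0 bound=1 product=0
t=5: arr=2 -> substrate=0 bound=3 product=0
t=6: arr=2 -> substrate=2 bound=3 product=0
t=7: arr=0 -> substrate=2 bound=3 product=0
t=8: arr=1 -> substrate=2 bound=3 product=1
t=9: arr=2 -> substrate=2 bound=3 product=3

Answer: 0 0 0 0 1 3 3 3 3 3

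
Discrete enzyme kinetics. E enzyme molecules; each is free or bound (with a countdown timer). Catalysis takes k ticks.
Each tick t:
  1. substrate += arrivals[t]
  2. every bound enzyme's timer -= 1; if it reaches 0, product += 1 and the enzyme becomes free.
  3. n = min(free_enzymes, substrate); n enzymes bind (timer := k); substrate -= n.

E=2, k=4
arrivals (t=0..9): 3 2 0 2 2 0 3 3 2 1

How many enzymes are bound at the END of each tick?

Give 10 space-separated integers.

t=0: arr=3 -> substrate=1 bound=2 product=0
t=1: arr=2 -> substrate=3 bound=2 product=0
t=2: arr=0 -> substrate=3 bound=2 product=0
t=3: arr=2 -> substrate=5 bound=2 product=0
t=4: arr=2 -> substrate=5 bound=2 product=2
t=5: arr=0 -> substrate=5 bound=2 product=2
t=6: arr=3 -> substrate=8 bound=2 product=2
t=7: arr=3 -> substrate=11 bound=2 product=2
t=8: arr=2 -> substrate=11 bound=2 product=4
t=9: arr=1 -> substrate=12 bound=2 product=4

Answer: 2 2 2 2 2 2 2 2 2 2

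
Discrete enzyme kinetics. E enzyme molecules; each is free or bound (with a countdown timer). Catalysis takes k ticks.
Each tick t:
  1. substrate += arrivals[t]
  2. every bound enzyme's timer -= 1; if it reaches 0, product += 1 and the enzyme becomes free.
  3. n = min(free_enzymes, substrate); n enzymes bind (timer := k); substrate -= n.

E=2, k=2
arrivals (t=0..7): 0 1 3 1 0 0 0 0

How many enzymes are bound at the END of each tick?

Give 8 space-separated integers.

t=0: arr=0 -> substrate=0 bound=0 product=0
t=1: arr=1 -> substrate=0 bound=1 product=0
t=2: arr=3 -> substrate=2 bound=2 product=0
t=3: arr=1 -> substrate=2 bound=2 product=1
t=4: arr=0 -> substrate=1 bound=2 product=2
t=5: arr=0 -> substrate=0 bound=2 product=3
t=6: arr=0 -> substrate=0 bound=1 product=4
t=7: arr=0 -> substrate=0 bound=0 product=5

Answer: 0 1 2 2 2 2 1 0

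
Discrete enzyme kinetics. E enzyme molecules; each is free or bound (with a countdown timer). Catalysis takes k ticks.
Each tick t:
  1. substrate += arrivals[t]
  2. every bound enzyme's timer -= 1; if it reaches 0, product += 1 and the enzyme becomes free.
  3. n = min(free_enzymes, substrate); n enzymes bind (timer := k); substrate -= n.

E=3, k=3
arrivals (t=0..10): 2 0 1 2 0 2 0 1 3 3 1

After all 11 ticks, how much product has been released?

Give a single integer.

t=0: arr=2 -> substrate=0 bound=2 product=0
t=1: arr=0 -> substrate=0 bound=2 product=0
t=2: arr=1 -> substrate=0 bound=3 product=0
t=3: arr=2 -> substrate=0 bound=3 product=2
t=4: arr=0 -> substrate=0 bound=3 product=2
t=5: arr=2 -> substrate=1 bound=3 product=3
t=6: arr=0 -> substrate=0 bound=2 product=5
t=7: arr=1 -> substrate=0 bound=3 product=5
t=8: arr=3 -> substrate=2 bound=3 product=6
t=9: arr=3 -> substrate=4 bound=3 product=7
t=10: arr=1 -> substrate=4 bound=3 product=8

Answer: 8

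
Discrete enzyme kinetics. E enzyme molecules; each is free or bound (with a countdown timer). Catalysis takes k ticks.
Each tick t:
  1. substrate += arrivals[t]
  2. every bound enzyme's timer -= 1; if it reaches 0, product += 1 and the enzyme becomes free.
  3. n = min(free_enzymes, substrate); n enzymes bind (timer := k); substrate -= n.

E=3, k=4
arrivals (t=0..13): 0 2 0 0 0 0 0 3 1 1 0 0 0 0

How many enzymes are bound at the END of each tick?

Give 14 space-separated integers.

t=0: arr=0 -> substrate=0 bound=0 product=0
t=1: arr=2 -> substrate=0 bound=2 product=0
t=2: arr=0 -> substrate=0 bound=2 product=0
t=3: arr=0 -> substrate=0 bound=2 product=0
t=4: arr=0 -> substrate=0 bound=2 product=0
t=5: arr=0 -> substrate=0 bound=0 product=2
t=6: arr=0 -> substrate=0 bound=0 product=2
t=7: arr=3 -> substrate=0 bound=3 product=2
t=8: arr=1 -> substrate=1 bound=3 product=2
t=9: arr=1 -> substrate=2 bound=3 product=2
t=10: arr=0 -> substrate=2 bound=3 product=2
t=11: arr=0 -> substrate=0 bound=2 product=5
t=12: arr=0 -> substrate=0 bound=2 product=5
t=13: arr=0 -> substrate=0 bound=2 product=5

Answer: 0 2 2 2 2 0 0 3 3 3 3 2 2 2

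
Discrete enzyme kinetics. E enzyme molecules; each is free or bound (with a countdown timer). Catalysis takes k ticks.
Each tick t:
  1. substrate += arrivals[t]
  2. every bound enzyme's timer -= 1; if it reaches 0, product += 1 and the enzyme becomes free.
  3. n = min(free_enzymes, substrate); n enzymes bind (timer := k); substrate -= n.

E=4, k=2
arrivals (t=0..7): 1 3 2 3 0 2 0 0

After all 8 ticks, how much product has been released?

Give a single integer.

t=0: arr=1 -> substrate=0 bound=1 product=0
t=1: arr=3 -> substrate=0 bound=4 product=0
t=2: arr=2 -> substrate=1 bound=4 product=1
t=3: arr=3 -> substrate=1 bound=4 product=4
t=4: arr=0 -> substrate=0 bound=4 product=5
t=5: arr=2 -> substrate=0 bound=3 product=8
t=6: arr=0 -> substrate=0 bound=2 product=9
t=7: arr=0 -> substrate=0 bound=0 product=11

Answer: 11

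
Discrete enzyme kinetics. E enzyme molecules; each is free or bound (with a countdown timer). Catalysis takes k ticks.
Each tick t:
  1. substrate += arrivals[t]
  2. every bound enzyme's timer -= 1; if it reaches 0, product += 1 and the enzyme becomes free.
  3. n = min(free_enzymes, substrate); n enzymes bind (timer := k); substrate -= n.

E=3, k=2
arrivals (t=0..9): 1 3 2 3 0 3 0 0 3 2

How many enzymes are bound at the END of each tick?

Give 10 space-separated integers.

t=0: arr=1 -> substrate=0 bound=1 product=0
t=1: arr=3 -> substrate=1 bound=3 product=0
t=2: arr=2 -> substrate=2 bound=3 product=1
t=3: arr=3 -> substrate=3 bound=3 product=3
t=4: arr=0 -> substrate=2 bound=3 product=4
t=5: arr=3 -> substrate=3 bound=3 product=6
t=6: arr=0 -> substrate=2 bound=3 product=7
t=7: arr=0 -> substrate=0 bound=3 product=9
t=8: arr=3 -> substrate=2 bound=3 product=10
t=9: arr=2 -> substrate=2 bound=3 product=12

Answer: 1 3 3 3 3 3 3 3 3 3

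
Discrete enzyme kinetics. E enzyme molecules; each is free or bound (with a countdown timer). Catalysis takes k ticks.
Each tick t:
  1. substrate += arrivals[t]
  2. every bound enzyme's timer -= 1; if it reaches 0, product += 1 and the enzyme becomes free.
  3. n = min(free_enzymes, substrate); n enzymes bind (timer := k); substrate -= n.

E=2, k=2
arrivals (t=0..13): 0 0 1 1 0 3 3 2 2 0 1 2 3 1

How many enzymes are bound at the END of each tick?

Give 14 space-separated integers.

Answer: 0 0 1 2 1 2 2 2 2 2 2 2 2 2

Derivation:
t=0: arr=0 -> substrate=0 bound=0 product=0
t=1: arr=0 -> substrate=0 bound=0 product=0
t=2: arr=1 -> substrate=0 bound=1 product=0
t=3: arr=1 -> substrate=0 bound=2 product=0
t=4: arr=0 -> substrate=0 bound=1 product=1
t=5: arr=3 -> substrate=1 bound=2 product=2
t=6: arr=3 -> substrate=4 bound=2 product=2
t=7: arr=2 -> substrate=4 bound=2 product=4
t=8: arr=2 -> substrate=6 bound=2 product=4
t=9: arr=0 -> substrate=4 bound=2 product=6
t=10: arr=1 -> substrate=5 bound=2 product=6
t=11: arr=2 -> substrate=5 bound=2 product=8
t=12: arr=3 -> substrate=8 bound=2 product=8
t=13: arr=1 -> substrate=7 bound=2 product=10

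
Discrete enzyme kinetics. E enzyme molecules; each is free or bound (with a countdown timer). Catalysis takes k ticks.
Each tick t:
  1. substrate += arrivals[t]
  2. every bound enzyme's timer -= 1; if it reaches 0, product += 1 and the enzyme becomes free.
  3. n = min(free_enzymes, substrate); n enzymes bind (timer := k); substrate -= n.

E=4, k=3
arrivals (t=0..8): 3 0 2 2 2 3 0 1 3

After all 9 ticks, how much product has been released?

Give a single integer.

Answer: 8

Derivation:
t=0: arr=3 -> substrate=0 bound=3 product=0
t=1: arr=0 -> substrate=0 bound=3 product=0
t=2: arr=2 -> substrate=1 bound=4 product=0
t=3: arr=2 -> substrate=0 bound=4 product=3
t=4: arr=2 -> substrate=2 bound=4 product=3
t=5: arr=3 -> substrate=4 bound=4 product=4
t=6: arr=0 -> substrate=1 bound=4 product=7
t=7: arr=1 -> substrate=2 bound=4 product=7
t=8: arr=3 -> substrate=4 bound=4 product=8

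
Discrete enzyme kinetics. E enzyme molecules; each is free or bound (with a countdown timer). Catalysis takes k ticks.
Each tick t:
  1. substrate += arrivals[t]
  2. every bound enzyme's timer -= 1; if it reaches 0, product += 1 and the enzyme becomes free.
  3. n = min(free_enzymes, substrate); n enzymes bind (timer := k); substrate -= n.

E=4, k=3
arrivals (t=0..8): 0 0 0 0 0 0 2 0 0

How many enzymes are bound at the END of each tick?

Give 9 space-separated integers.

Answer: 0 0 0 0 0 0 2 2 2

Derivation:
t=0: arr=0 -> substrate=0 bound=0 product=0
t=1: arr=0 -> substrate=0 bound=0 product=0
t=2: arr=0 -> substrate=0 bound=0 product=0
t=3: arr=0 -> substrate=0 bound=0 product=0
t=4: arr=0 -> substrate=0 bound=0 product=0
t=5: arr=0 -> substrate=0 bound=0 product=0
t=6: arr=2 -> substrate=0 bound=2 product=0
t=7: arr=0 -> substrate=0 bound=2 product=0
t=8: arr=0 -> substrate=0 bound=2 product=0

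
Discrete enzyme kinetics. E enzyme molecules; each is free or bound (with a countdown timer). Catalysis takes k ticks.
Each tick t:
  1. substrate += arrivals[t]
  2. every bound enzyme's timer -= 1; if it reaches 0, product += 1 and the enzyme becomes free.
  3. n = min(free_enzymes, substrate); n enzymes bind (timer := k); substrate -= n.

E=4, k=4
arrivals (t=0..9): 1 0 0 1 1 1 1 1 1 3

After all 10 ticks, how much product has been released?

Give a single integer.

t=0: arr=1 -> substrate=0 bound=1 product=0
t=1: arr=0 -> substrate=0 bound=1 product=0
t=2: arr=0 -> substrate=0 bound=1 product=0
t=3: arr=1 -> substrate=0 bound=2 product=0
t=4: arr=1 -> substrate=0 bound=2 product=1
t=5: arr=1 -> substrate=0 bound=3 product=1
t=6: arr=1 -> substrate=0 bound=4 product=1
t=7: arr=1 -> substrate=0 bound=4 product=2
t=8: arr=1 -> substrate=0 bound=4 product=3
t=9: arr=3 -> substrate=2 bound=4 product=4

Answer: 4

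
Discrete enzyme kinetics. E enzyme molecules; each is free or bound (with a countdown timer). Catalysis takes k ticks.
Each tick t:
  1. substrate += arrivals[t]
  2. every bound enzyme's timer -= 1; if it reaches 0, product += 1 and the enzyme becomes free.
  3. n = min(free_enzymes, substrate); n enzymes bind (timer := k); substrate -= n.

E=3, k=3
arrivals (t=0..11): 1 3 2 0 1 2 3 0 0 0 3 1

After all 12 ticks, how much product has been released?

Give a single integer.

Answer: 9

Derivation:
t=0: arr=1 -> substrate=0 bound=1 product=0
t=1: arr=3 -> substrate=1 bound=3 product=0
t=2: arr=2 -> substrate=3 bound=3 product=0
t=3: arr=0 -> substrate=2 bound=3 product=1
t=4: arr=1 -> substrate=1 bound=3 product=3
t=5: arr=2 -> substrate=3 bound=3 product=3
t=6: arr=3 -> substrate=5 bound=3 product=4
t=7: arr=0 -> substrate=3 bound=3 product=6
t=8: arr=0 -> substrate=3 bound=3 product=6
t=9: arr=0 -> substrate=2 bound=3 product=7
t=10: arr=3 -> substrate=3 bound=3 product=9
t=11: arr=1 -> substrate=4 bound=3 product=9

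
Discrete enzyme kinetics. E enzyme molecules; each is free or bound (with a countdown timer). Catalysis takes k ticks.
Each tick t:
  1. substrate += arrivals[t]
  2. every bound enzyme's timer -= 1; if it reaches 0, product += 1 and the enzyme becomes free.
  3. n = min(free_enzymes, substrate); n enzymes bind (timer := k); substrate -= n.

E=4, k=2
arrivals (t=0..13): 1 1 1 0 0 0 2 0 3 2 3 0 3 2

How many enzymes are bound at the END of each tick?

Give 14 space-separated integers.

t=0: arr=1 -> substrate=0 bound=1 product=0
t=1: arr=1 -> substrate=0 bound=2 product=0
t=2: arr=1 -> substrate=0 bound=2 product=1
t=3: arr=0 -> substrate=0 bound=1 product=2
t=4: arr=0 -> substrate=0 bound=0 product=3
t=5: arr=0 -> substrate=0 bound=0 product=3
t=6: arr=2 -> substrate=0 bound=2 product=3
t=7: arr=0 -> substrate=0 bound=2 product=3
t=8: arr=3 -> substrate=0 bound=3 product=5
t=9: arr=2 -> substrate=1 bound=4 product=5
t=10: arr=3 -> substrate=1 bound=4 product=8
t=11: arr=0 -> substrate=0 bound=4 product=9
t=12: arr=3 -> substrate=0 bound=4 product=12
t=13: arr=2 -> substrate=1 bound=4 product=13

Answer: 1 2 2 1 0 0 2 2 3 4 4 4 4 4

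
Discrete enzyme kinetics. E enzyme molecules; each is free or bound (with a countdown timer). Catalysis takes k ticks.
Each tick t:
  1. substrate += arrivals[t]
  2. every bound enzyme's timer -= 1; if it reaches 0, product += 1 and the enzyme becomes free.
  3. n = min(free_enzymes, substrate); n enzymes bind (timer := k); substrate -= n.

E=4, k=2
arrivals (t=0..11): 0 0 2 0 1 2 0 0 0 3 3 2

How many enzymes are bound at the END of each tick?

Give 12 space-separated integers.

t=0: arr=0 -> substrate=0 bound=0 product=0
t=1: arr=0 -> substrate=0 bound=0 product=0
t=2: arr=2 -> substrate=0 bound=2 product=0
t=3: arr=0 -> substrate=0 bound=2 product=0
t=4: arr=1 -> substrate=0 bound=1 product=2
t=5: arr=2 -> substrate=0 bound=3 product=2
t=6: arr=0 -> substrate=0 bound=2 product=3
t=7: arr=0 -> substrate=0 bound=0 product=5
t=8: arr=0 -> substrate=0 bound=0 product=5
t=9: arr=3 -> substrate=0 bound=3 product=5
t=10: arr=3 -> substrate=2 bound=4 product=5
t=11: arr=2 -> substrate=1 bound=4 product=8

Answer: 0 0 2 2 1 3 2 0 0 3 4 4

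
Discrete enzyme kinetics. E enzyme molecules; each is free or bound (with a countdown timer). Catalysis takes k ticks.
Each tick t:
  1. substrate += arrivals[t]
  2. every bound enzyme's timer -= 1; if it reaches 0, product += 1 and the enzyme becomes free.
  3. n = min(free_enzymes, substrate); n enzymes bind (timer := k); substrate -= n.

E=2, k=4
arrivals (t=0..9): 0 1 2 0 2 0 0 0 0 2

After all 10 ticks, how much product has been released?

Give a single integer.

t=0: arr=0 -> substrate=0 bound=0 product=0
t=1: arr=1 -> substrate=0 bound=1 product=0
t=2: arr=2 -> substrate=1 bound=2 product=0
t=3: arr=0 -> substrate=1 bound=2 product=0
t=4: arr=2 -> substrate=3 bound=2 product=0
t=5: arr=0 -> substrate=2 bound=2 product=1
t=6: arr=0 -> substrate=1 bound=2 product=2
t=7: arr=0 -> substrate=1 bound=2 product=2
t=8: arr=0 -> substrate=1 bound=2 product=2
t=9: arr=2 -> substrate=2 bound=2 product=3

Answer: 3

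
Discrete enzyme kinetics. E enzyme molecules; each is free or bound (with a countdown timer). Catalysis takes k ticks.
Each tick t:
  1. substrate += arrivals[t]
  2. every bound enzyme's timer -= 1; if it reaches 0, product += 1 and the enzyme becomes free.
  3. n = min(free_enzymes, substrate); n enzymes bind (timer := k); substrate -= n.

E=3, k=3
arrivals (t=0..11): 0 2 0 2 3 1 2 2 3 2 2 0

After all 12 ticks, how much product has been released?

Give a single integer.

t=0: arr=0 -> substrate=0 bound=0 product=0
t=1: arr=2 -> substrate=0 bound=2 product=0
t=2: arr=0 -> substrate=0 bound=2 product=0
t=3: arr=2 -> substrate=1 bound=3 product=0
t=4: arr=3 -> substrate=2 bound=3 product=2
t=5: arr=1 -> substrate=3 bound=3 product=2
t=6: arr=2 -> substrate=4 bound=3 product=3
t=7: arr=2 -> substrate=4 bound=3 product=5
t=8: arr=3 -> substrate=7 bound=3 product=5
t=9: arr=2 -> substrate=8 bound=3 product=6
t=10: arr=2 -> substrate=8 bound=3 product=8
t=11: arr=0 -> substrate=8 bound=3 product=8

Answer: 8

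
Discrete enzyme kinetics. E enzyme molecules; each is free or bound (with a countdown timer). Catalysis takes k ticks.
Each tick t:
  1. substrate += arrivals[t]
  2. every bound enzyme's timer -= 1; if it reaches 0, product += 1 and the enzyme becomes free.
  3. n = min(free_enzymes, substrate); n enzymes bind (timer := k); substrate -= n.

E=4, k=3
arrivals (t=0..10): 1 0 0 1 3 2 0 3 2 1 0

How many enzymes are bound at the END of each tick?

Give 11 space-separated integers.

Answer: 1 1 1 1 4 4 4 4 4 4 4

Derivation:
t=0: arr=1 -> substrate=0 bound=1 product=0
t=1: arr=0 -> substrate=0 bound=1 product=0
t=2: arr=0 -> substrate=0 bound=1 product=0
t=3: arr=1 -> substrate=0 bound=1 product=1
t=4: arr=3 -> substrate=0 bound=4 product=1
t=5: arr=2 -> substrate=2 bound=4 product=1
t=6: arr=0 -> substrate=1 bound=4 product=2
t=7: arr=3 -> substrate=1 bound=4 product=5
t=8: arr=2 -> substrate=3 bound=4 product=5
t=9: arr=1 -> substrate=3 bound=4 product=6
t=10: arr=0 -> substrate=0 bound=4 product=9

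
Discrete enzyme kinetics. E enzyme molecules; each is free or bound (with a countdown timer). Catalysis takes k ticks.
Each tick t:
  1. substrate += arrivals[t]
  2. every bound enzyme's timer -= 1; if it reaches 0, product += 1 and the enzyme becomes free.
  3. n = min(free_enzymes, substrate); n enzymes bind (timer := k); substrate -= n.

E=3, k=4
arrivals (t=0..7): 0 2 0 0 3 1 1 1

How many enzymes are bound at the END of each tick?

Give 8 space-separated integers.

Answer: 0 2 2 2 3 3 3 3

Derivation:
t=0: arr=0 -> substrate=0 bound=0 product=0
t=1: arr=2 -> substrate=0 bound=2 product=0
t=2: arr=0 -> substrate=0 bound=2 product=0
t=3: arr=0 -> substrate=0 bound=2 product=0
t=4: arr=3 -> substrate=2 bound=3 product=0
t=5: arr=1 -> substrate=1 bound=3 product=2
t=6: arr=1 -> substrate=2 bound=3 product=2
t=7: arr=1 -> substrate=3 bound=3 product=2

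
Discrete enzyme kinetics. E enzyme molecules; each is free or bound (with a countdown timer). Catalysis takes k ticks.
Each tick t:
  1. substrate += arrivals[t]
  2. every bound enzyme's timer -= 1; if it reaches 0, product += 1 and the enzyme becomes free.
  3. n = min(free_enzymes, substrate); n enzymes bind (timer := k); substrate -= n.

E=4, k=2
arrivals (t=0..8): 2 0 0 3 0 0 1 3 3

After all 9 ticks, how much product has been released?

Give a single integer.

t=0: arr=2 -> substrate=0 bound=2 product=0
t=1: arr=0 -> substrate=0 bound=2 product=0
t=2: arr=0 -> substrate=0 bound=0 product=2
t=3: arr=3 -> substrate=0 bound=3 product=2
t=4: arr=0 -> substrate=0 bound=3 product=2
t=5: arr=0 -> substrate=0 bound=0 product=5
t=6: arr=1 -> substrate=0 bound=1 product=5
t=7: arr=3 -> substrate=0 bound=4 product=5
t=8: arr=3 -> substrate=2 bound=4 product=6

Answer: 6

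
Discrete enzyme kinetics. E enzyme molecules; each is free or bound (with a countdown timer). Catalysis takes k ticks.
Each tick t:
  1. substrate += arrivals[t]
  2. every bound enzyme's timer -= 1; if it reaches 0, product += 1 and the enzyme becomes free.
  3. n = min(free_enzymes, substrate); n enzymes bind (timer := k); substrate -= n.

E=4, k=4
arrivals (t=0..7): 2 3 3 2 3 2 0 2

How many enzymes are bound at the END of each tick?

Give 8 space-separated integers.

Answer: 2 4 4 4 4 4 4 4

Derivation:
t=0: arr=2 -> substrate=0 bound=2 product=0
t=1: arr=3 -> substrate=1 bound=4 product=0
t=2: arr=3 -> substrate=4 bound=4 product=0
t=3: arr=2 -> substrate=6 bound=4 product=0
t=4: arr=3 -> substrate=7 bound=4 product=2
t=5: arr=2 -> substrate=7 bound=4 product=4
t=6: arr=0 -> substrate=7 bound=4 product=4
t=7: arr=2 -> substrate=9 bound=4 product=4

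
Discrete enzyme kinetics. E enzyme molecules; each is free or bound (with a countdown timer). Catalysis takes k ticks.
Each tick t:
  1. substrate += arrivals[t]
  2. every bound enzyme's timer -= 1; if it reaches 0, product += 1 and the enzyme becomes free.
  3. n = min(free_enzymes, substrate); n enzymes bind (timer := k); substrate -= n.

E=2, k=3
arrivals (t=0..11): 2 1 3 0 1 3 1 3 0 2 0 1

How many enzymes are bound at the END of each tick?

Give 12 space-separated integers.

Answer: 2 2 2 2 2 2 2 2 2 2 2 2

Derivation:
t=0: arr=2 -> substrate=0 bound=2 product=0
t=1: arr=1 -> substrate=1 bound=2 product=0
t=2: arr=3 -> substrate=4 bound=2 product=0
t=3: arr=0 -> substrate=2 bound=2 product=2
t=4: arr=1 -> substrate=3 bound=2 product=2
t=5: arr=3 -> substrate=6 bound=2 product=2
t=6: arr=1 -> substrate=5 bound=2 product=4
t=7: arr=3 -> substrate=8 bound=2 product=4
t=8: arr=0 -> substrate=8 bound=2 product=4
t=9: arr=2 -> substrate=8 bound=2 product=6
t=10: arr=0 -> substrate=8 bound=2 product=6
t=11: arr=1 -> substrate=9 bound=2 product=6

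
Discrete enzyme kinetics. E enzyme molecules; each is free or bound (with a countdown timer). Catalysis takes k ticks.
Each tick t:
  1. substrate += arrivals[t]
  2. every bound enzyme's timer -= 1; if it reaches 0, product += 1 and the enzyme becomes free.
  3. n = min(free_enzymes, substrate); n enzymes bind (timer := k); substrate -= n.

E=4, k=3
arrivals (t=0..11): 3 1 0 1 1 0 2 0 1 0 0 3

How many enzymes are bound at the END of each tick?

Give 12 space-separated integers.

t=0: arr=3 -> substrate=0 bound=3 product=0
t=1: arr=1 -> substrate=0 bound=4 product=0
t=2: arr=0 -> substrate=0 bound=4 product=0
t=3: arr=1 -> substrate=0 bound=2 product=3
t=4: arr=1 -> substrate=0 bound=2 product=4
t=5: arr=0 -> substrate=0 bound=2 product=4
t=6: arr=2 -> substrate=0 bound=3 product=5
t=7: arr=0 -> substrate=0 bound=2 product=6
t=8: arr=1 -> substrate=0 bound=3 product=6
t=9: arr=0 -> substrate=0 bound=1 product=8
t=10: arr=0 -> substrate=0 bound=1 product=8
t=11: arr=3 -> substrate=0 bound=3 product=9

Answer: 3 4 4 2 2 2 3 2 3 1 1 3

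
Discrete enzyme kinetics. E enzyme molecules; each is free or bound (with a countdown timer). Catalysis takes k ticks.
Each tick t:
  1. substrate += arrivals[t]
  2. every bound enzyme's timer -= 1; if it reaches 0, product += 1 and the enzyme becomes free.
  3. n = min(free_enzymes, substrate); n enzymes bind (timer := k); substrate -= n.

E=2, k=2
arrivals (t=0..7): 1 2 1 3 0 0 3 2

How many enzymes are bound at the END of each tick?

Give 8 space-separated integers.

t=0: arr=1 -> substrate=0 bound=1 product=0
t=1: arr=2 -> substrate=1 bound=2 product=0
t=2: arr=1 -> substrate=1 bound=2 product=1
t=3: arr=3 -> substrate=3 bound=2 product=2
t=4: arr=0 -> substrate=2 bound=2 product=3
t=5: arr=0 -> substrate=1 bound=2 product=4
t=6: arr=3 -> substrate=3 bound=2 product=5
t=7: arr=2 -> substrate=4 bound=2 product=6

Answer: 1 2 2 2 2 2 2 2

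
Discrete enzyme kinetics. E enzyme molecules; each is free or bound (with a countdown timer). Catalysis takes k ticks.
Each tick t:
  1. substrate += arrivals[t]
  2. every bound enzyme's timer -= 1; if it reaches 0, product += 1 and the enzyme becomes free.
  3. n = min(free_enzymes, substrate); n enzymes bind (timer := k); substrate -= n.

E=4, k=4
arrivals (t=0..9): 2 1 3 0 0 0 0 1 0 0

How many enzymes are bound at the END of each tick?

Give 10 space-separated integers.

t=0: arr=2 -> substrate=0 bound=2 product=0
t=1: arr=1 -> substrate=0 bound=3 product=0
t=2: arr=3 -> substrate=2 bound=4 product=0
t=3: arr=0 -> substrate=2 bound=4 product=0
t=4: arr=0 -> substrate=0 bound=4 product=2
t=5: arr=0 -> substrate=0 bound=3 product=3
t=6: arr=0 -> substrate=0 bound=2 product=4
t=7: arr=1 -> substrate=0 bound=3 product=4
t=8: arr=0 -> substrate=0 bound=1 product=6
t=9: arr=0 -> substrate=0 bound=1 product=6

Answer: 2 3 4 4 4 3 2 3 1 1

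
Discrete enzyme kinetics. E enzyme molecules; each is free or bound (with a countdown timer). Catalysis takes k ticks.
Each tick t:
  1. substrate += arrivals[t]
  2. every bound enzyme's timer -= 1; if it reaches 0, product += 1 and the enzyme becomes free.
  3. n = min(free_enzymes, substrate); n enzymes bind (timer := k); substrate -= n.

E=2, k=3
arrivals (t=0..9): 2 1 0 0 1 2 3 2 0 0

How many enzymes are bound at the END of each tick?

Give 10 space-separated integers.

Answer: 2 2 2 1 2 2 2 2 2 2

Derivation:
t=0: arr=2 -> substrate=0 bound=2 product=0
t=1: arr=1 -> substrate=1 bound=2 product=0
t=2: arr=0 -> substrate=1 bound=2 product=0
t=3: arr=0 -> substrate=0 bound=1 product=2
t=4: arr=1 -> substrate=0 bound=2 product=2
t=5: arr=2 -> substrate=2 bound=2 product=2
t=6: arr=3 -> substrate=4 bound=2 product=3
t=7: arr=2 -> substrate=5 bound=2 product=4
t=8: arr=0 -> substrate=5 bound=2 product=4
t=9: arr=0 -> substrate=4 bound=2 product=5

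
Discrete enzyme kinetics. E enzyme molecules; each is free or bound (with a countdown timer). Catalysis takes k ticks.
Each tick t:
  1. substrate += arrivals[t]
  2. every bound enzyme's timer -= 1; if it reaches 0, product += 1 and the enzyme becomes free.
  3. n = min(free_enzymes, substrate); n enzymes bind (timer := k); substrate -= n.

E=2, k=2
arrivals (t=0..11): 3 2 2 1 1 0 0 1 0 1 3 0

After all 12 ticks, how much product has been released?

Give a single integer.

t=0: arr=3 -> substrate=1 bound=2 product=0
t=1: arr=2 -> substrate=3 bound=2 product=0
t=2: arr=2 -> substrate=3 bound=2 product=2
t=3: arr=1 -> substrate=4 bound=2 product=2
t=4: arr=1 -> substrate=3 bound=2 product=4
t=5: arr=0 -> substrate=3 bound=2 product=4
t=6: arr=0 -> substrate=1 bound=2 product=6
t=7: arr=1 -> substrate=2 bound=2 product=6
t=8: arr=0 -> substrate=0 bound=2 product=8
t=9: arr=1 -> substrate=1 bound=2 product=8
t=10: arr=3 -> substrate=2 bound=2 product=10
t=11: arr=0 -> substrate=2 bound=2 product=10

Answer: 10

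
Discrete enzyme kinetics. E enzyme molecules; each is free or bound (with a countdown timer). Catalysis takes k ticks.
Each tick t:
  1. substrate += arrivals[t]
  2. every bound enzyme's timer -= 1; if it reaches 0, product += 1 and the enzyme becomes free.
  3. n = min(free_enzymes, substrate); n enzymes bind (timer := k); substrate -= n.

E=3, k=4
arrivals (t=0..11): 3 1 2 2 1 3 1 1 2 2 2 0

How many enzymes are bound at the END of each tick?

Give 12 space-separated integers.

t=0: arr=3 -> substrate=0 bound=3 product=0
t=1: arr=1 -> substrate=1 bound=3 product=0
t=2: arr=2 -> substrate=3 bound=3 product=0
t=3: arr=2 -> substrate=5 bound=3 product=0
t=4: arr=1 -> substrate=3 bound=3 product=3
t=5: arr=3 -> substrate=6 bound=3 product=3
t=6: arr=1 -> substrate=7 bound=3 product=3
t=7: arr=1 -> substrate=8 bound=3 product=3
t=8: arr=2 -> substrate=7 bound=3 product=6
t=9: arr=2 -> substrate=9 bound=3 product=6
t=10: arr=2 -> substrate=11 bound=3 product=6
t=11: arr=0 -> substrate=11 bound=3 product=6

Answer: 3 3 3 3 3 3 3 3 3 3 3 3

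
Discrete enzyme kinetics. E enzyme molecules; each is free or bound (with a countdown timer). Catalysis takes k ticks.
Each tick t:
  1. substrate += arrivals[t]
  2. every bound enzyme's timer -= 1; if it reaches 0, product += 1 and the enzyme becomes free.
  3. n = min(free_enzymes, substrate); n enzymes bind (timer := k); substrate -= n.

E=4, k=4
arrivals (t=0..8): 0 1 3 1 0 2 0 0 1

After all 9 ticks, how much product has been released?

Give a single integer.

Answer: 4

Derivation:
t=0: arr=0 -> substrate=0 bound=0 product=0
t=1: arr=1 -> substrate=0 bound=1 product=0
t=2: arr=3 -> substrate=0 bound=4 product=0
t=3: arr=1 -> substrate=1 bound=4 product=0
t=4: arr=0 -> substrate=1 bound=4 product=0
t=5: arr=2 -> substrate=2 bound=4 product=1
t=6: arr=0 -> substrate=0 bound=3 product=4
t=7: arr=0 -> substrate=0 bound=3 product=4
t=8: arr=1 -> substrate=0 bound=4 product=4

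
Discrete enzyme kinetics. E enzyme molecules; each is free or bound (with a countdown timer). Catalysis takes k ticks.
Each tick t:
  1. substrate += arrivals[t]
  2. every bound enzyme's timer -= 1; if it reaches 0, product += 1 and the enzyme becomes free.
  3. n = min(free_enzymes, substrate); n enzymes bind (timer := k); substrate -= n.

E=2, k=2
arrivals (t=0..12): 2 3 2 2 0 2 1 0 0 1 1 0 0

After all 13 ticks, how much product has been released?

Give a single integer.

t=0: arr=2 -> substrate=0 bound=2 product=0
t=1: arr=3 -> substrate=3 bound=2 product=0
t=2: arr=2 -> substrate=3 bound=2 product=2
t=3: arr=2 -> substrate=5 bound=2 product=2
t=4: arr=0 -> substrate=3 bound=2 product=4
t=5: arr=2 -> substrate=5 bound=2 product=4
t=6: arr=1 -> substrate=4 bound=2 product=6
t=7: arr=0 -> substrate=4 bound=2 product=6
t=8: arr=0 -> substrate=2 bound=2 product=8
t=9: arr=1 -> substrate=3 bound=2 product=8
t=10: arr=1 -> substrate=2 bound=2 product=10
t=11: arr=0 -> substrate=2 bound=2 product=10
t=12: arr=0 -> substrate=0 bound=2 product=12

Answer: 12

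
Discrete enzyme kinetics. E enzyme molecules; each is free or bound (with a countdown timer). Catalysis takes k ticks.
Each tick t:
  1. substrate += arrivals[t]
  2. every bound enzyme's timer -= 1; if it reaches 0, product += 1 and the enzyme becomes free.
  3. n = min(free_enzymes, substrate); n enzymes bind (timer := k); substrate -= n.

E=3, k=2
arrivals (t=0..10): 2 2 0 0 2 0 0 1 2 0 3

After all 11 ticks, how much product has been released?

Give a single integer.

Answer: 9

Derivation:
t=0: arr=2 -> substrate=0 bound=2 product=0
t=1: arr=2 -> substrate=1 bound=3 product=0
t=2: arr=0 -> substrate=0 bound=2 product=2
t=3: arr=0 -> substrate=0 bound=1 product=3
t=4: arr=2 -> substrate=0 bound=2 product=4
t=5: arr=0 -> substrate=0 bound=2 product=4
t=6: arr=0 -> substrate=0 bound=0 product=6
t=7: arr=1 -> substrate=0 bound=1 product=6
t=8: arr=2 -> substrate=0 bound=3 product=6
t=9: arr=0 -> substrate=0 bound=2 product=7
t=10: arr=3 -> substrate=0 bound=3 product=9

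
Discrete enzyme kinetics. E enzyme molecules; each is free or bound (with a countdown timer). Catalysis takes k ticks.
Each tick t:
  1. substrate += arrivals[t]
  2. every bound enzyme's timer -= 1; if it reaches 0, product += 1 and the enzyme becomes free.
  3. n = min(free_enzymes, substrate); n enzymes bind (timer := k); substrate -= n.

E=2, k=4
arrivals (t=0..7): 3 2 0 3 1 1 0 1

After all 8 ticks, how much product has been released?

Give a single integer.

Answer: 2

Derivation:
t=0: arr=3 -> substrate=1 bound=2 product=0
t=1: arr=2 -> substrate=3 bound=2 product=0
t=2: arr=0 -> substrate=3 bound=2 product=0
t=3: arr=3 -> substrate=6 bound=2 product=0
t=4: arr=1 -> substrate=5 bound=2 product=2
t=5: arr=1 -> substrate=6 bound=2 product=2
t=6: arr=0 -> substrate=6 bound=2 product=2
t=7: arr=1 -> substrate=7 bound=2 product=2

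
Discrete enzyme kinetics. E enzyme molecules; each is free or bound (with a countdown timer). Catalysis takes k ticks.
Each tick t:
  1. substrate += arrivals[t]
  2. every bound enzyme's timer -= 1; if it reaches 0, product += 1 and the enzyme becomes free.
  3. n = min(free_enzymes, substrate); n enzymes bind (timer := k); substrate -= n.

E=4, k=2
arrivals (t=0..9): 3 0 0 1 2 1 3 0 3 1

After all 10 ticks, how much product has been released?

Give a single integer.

Answer: 10

Derivation:
t=0: arr=3 -> substrate=0 bound=3 product=0
t=1: arr=0 -> substrate=0 bound=3 product=0
t=2: arr=0 -> substrate=0 bound=0 product=3
t=3: arr=1 -> substrate=0 bound=1 product=3
t=4: arr=2 -> substrate=0 bound=3 product=3
t=5: arr=1 -> substrate=0 bound=3 product=4
t=6: arr=3 -> substrate=0 bound=4 product=6
t=7: arr=0 -> substrate=0 bound=3 product=7
t=8: arr=3 -> substrate=0 bound=3 product=10
t=9: arr=1 -> substrate=0 bound=4 product=10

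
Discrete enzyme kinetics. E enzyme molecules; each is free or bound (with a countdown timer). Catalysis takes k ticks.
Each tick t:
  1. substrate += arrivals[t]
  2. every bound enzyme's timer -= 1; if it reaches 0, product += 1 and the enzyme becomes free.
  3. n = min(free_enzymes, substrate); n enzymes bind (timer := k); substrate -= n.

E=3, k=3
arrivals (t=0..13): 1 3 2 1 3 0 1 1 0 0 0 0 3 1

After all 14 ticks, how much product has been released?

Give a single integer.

Answer: 12

Derivation:
t=0: arr=1 -> substrate=0 bound=1 product=0
t=1: arr=3 -> substrate=1 bound=3 product=0
t=2: arr=2 -> substrate=3 bound=3 product=0
t=3: arr=1 -> substrate=3 bound=3 product=1
t=4: arr=3 -> substrate=4 bound=3 product=3
t=5: arr=0 -> substrate=4 bound=3 product=3
t=6: arr=1 -> substrate=4 bound=3 product=4
t=7: arr=1 -> substrate=3 bound=3 product=6
t=8: arr=0 -> substrate=3 bound=3 product=6
t=9: arr=0 -> substrate=2 bound=3 product=7
t=10: arr=0 -> substrate=0 bound=3 product=9
t=11: arr=0 -> substrate=0 bound=3 product=9
t=12: arr=3 -> substrate=2 bound=3 product=10
t=13: arr=1 -> substrate=1 bound=3 product=12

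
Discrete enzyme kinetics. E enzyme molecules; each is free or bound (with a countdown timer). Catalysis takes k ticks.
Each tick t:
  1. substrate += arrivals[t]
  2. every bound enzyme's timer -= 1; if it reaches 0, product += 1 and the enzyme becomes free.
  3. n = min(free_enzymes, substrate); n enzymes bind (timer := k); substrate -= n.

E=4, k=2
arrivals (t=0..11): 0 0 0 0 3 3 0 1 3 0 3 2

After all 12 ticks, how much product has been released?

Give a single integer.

t=0: arr=0 -> substrate=0 bound=0 product=0
t=1: arr=0 -> substrate=0 bound=0 product=0
t=2: arr=0 -> substrate=0 bound=0 product=0
t=3: arr=0 -> substrate=0 bound=0 product=0
t=4: arr=3 -> substrate=0 bound=3 product=0
t=5: arr=3 -> substrate=2 bound=4 product=0
t=6: arr=0 -> substrate=0 bound=3 product=3
t=7: arr=1 -> substrate=0 bound=3 product=4
t=8: arr=3 -> substrate=0 bound=4 product=6
t=9: arr=0 -> substrate=0 bound=3 product=7
t=10: arr=3 -> substrate=0 bound=3 product=10
t=11: arr=2 -> substrate=1 bound=4 product=10

Answer: 10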